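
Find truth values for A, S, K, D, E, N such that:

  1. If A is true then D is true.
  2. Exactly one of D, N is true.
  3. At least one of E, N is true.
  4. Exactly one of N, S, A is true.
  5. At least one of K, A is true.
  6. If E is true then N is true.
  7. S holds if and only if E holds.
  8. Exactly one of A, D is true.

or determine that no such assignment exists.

Unsatisfiable — no assignment works.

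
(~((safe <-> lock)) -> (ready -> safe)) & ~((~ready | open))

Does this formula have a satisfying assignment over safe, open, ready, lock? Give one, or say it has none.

safe: True, open: False, ready: True, lock: False

  ~((safe <-> lock)) -> (ready -> safe) = True
    ~((safe <-> lock)) = True
      safe <-> lock = False
    ready -> safe = True
  ~((~ready | open)) = True
    ~ready | open = False
      ~ready = False
Both conjuncts True, so the formula holds.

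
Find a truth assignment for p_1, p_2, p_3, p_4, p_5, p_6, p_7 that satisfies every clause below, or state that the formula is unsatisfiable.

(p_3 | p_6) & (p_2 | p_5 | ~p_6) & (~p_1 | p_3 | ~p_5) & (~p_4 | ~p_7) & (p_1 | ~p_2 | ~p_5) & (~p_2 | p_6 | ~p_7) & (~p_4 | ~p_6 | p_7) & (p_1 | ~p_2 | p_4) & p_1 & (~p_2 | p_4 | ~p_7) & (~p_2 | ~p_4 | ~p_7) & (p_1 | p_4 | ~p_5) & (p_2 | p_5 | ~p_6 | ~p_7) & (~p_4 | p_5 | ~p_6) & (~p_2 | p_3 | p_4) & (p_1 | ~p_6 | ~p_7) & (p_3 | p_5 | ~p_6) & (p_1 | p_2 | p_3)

p_1 = True, p_2 = False, p_3 = True, p_4 = False, p_5 = True, p_6 = False, p_7 = False

Unit clause (p_1) forces p_1 = True.
Set p_2 = False.
Try p_3 = False:
  (p_3 | p_6) forces p_6 = True.
  (p_2 | p_5 | ~p_6) forces p_5 = True.
  clause (~p_1 | p_3 | ~p_5) is falsified — backtrack.
So p_3 = True.
Set p_4 = False.
Set p_5 = True.
Set p_6 = False.
Set p_7 = False.
All clauses satisfied.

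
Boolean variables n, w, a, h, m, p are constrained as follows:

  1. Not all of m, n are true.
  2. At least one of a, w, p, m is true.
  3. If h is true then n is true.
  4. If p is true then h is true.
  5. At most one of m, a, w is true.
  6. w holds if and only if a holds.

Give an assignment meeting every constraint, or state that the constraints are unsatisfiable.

n = True, w = False, a = False, h = True, m = False, p = True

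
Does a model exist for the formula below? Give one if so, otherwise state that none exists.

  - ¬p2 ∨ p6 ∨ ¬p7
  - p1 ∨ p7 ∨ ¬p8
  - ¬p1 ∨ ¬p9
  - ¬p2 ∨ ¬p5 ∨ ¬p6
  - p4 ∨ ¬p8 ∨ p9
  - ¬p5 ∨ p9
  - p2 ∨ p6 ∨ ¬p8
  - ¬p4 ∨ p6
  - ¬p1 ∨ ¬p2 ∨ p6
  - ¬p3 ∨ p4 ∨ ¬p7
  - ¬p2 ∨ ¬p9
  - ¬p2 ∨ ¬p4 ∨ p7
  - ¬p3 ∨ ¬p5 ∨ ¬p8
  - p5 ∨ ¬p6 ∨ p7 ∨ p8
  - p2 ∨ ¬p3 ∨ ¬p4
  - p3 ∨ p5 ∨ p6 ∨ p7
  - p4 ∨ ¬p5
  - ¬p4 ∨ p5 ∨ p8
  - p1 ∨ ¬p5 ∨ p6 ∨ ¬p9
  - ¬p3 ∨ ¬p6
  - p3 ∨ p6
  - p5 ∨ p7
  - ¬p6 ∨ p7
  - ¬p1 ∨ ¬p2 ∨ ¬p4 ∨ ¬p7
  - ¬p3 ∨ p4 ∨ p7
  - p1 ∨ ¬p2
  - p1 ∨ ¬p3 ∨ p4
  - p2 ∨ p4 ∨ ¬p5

p1 = False; p2 = False; p3 = False; p4 = False; p5 = False; p6 = True; p7 = True; p8 = True; p9 = True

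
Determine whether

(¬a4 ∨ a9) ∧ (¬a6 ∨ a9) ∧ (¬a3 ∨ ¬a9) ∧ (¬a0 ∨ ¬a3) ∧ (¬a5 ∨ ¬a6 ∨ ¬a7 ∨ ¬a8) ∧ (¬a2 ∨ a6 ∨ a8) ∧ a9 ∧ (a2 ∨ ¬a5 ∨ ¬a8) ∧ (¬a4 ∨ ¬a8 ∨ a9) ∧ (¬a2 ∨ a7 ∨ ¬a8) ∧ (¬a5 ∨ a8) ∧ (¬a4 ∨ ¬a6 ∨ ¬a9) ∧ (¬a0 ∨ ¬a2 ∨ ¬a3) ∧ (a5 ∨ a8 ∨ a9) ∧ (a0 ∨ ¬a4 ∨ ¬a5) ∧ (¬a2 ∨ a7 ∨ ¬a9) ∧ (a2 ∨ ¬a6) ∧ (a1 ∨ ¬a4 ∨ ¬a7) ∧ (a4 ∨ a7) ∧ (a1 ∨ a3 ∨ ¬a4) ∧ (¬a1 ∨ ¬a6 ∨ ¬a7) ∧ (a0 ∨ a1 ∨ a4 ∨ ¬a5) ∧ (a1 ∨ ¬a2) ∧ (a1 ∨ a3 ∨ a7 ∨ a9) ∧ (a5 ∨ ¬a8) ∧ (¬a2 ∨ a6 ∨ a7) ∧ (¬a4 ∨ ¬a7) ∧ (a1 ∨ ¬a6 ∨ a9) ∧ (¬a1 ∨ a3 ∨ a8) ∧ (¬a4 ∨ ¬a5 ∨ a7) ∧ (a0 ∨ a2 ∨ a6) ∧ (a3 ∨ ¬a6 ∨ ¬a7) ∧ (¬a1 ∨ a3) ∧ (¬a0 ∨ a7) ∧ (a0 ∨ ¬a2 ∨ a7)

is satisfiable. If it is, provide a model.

a0: True, a1: False, a2: False, a3: False, a4: False, a5: False, a6: False, a7: True, a8: False, a9: True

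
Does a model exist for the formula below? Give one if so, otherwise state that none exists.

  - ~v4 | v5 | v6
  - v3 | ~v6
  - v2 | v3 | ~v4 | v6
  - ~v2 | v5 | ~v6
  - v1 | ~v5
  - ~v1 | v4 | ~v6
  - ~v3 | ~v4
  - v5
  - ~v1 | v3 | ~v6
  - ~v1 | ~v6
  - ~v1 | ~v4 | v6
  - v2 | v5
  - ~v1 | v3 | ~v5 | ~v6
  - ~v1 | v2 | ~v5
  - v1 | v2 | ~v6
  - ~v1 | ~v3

Unit clause (v5) forces v5 = True.
In (v1 | ~v5) only v1 is left, so v1 = True.
In (~v1 | ~v6) only ~v6 is left, so v6 = False.
In (~v1 | ~v4 | v6) only ~v4 is left, so v4 = False.
In (~v1 | v2 | ~v5) only v2 is left, so v2 = True.
In (~v1 | ~v3) only ~v3 is left, so v3 = False.
All clauses satisfied.

v1 = True; v2 = True; v3 = False; v4 = False; v5 = True; v6 = False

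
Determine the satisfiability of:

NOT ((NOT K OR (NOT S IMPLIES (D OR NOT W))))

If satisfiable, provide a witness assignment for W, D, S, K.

W = True, D = False, S = False, K = True

  NOT ((NOT K OR (NOT S IMPLIES (D OR NOT W)))) = True
    NOT K OR (NOT S IMPLIES (D OR NOT W)) = False
      NOT K = False
      NOT S IMPLIES (D OR NOT W) = False
        NOT S = True
        D OR NOT W = False
          NOT W = False
The formula evaluates to True.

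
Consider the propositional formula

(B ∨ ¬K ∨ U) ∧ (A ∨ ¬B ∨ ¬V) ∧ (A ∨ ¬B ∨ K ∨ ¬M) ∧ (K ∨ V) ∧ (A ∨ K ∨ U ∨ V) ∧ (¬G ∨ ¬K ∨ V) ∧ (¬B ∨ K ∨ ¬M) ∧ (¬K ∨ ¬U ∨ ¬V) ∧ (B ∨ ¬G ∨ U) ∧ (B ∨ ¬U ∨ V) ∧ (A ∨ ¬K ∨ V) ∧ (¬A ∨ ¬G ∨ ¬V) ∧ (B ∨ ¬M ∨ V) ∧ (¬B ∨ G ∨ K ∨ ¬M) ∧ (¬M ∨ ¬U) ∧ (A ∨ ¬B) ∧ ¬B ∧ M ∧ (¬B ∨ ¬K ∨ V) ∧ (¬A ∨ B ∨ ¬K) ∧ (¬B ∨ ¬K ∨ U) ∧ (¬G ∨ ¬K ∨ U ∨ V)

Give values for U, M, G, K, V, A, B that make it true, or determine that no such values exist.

Unit clause (¬B) forces B = False.
Unit clause (M) forces M = True.
In (B ∨ ¬M ∨ V) only V is left, so V = True.
In (¬M ∨ ¬U) only ¬U is left, so U = False.
In (B ∨ ¬K ∨ U) only ¬K is left, so K = False.
In (B ∨ ¬G ∨ U) only ¬G is left, so G = False.
Set A = False.
All clauses satisfied.

U = False, M = True, G = False, K = False, V = True, A = False, B = False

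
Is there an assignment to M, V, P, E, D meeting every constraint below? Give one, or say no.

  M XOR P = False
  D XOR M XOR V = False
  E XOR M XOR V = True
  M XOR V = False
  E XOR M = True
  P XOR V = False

M: False; V: False; P: False; E: True; D: False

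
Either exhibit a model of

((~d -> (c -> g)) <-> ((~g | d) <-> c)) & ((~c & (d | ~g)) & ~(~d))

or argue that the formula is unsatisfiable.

Case d = True: the formula simplifies to c & ~c.
  c = True: the conjunct ~c is False.
  c = False: the conjunct c is False.
Case d = False: the conjunct ~(~d) becomes ~(~False) = False.
Both cases fail — unsatisfiable.

The formula is unsatisfiable.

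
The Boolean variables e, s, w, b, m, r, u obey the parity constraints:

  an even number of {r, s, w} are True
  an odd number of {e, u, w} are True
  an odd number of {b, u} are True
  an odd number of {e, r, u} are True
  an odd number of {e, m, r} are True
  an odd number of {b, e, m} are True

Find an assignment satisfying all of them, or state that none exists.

e=F; s=F; w=T; b=T; m=F; r=T; u=F

{r, s, w}: 2 true → even ✓
{e, u, w}: 1 true → odd ✓
{b, u}: 1 true → odd ✓
{e, r, u}: 1 true → odd ✓
{e, m, r}: 1 true → odd ✓
{b, e, m}: 1 true → odd ✓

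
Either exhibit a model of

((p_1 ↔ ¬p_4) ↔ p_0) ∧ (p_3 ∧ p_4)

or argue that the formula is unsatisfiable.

p_0=T, p_1=F, p_3=T, p_4=T

  (p_1 ↔ ¬p_4) ↔ p_0 = True
    p_1 ↔ ¬p_4 = True
      ¬p_4 = False
  p_3 ∧ p_4 = True
Both conjuncts True, so the formula holds.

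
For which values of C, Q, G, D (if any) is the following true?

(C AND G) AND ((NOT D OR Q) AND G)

C = True; Q = True; G = True; D = False

  C AND G = True
  (NOT D OR Q) AND G = True
    NOT D OR Q = True
      NOT D = True
Both conjuncts True, so the formula holds.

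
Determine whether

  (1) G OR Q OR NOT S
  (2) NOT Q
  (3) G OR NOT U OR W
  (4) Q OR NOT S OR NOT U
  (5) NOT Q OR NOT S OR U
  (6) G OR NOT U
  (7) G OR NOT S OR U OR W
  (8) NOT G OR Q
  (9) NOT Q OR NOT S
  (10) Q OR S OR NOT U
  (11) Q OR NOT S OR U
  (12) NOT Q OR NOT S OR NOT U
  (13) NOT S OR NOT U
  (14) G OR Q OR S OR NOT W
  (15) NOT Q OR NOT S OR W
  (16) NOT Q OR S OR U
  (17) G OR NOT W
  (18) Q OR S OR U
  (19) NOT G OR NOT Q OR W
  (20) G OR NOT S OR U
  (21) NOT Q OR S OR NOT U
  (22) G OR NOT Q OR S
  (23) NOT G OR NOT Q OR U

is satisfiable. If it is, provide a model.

Unsatisfiable — no assignment works.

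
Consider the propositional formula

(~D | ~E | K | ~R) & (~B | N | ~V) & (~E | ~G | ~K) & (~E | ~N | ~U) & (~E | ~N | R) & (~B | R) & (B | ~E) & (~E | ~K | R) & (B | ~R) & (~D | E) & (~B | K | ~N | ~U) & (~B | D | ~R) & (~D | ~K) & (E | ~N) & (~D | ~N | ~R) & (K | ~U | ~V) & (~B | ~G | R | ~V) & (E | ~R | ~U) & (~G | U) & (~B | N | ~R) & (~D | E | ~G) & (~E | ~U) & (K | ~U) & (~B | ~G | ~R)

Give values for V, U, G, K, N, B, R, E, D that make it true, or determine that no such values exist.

V = True; U = False; G = False; K = False; N = False; B = False; R = False; E = False; D = False

Set V = True.
Set U = False.
  then (~G | U) forces G = False.
Set K = False.
Try N = True:
  (E | ~N) forces E = True.
  (~E | ~N | R) forces R = True.
  (~D | ~E | K | ~R) forces D = False.
  (B | ~E) forces B = True.
  clause (~B | D | ~R) is falsified — backtrack.
So N = False.
  then (~B | N | ~V) forces B = False.
  then (B | ~E) forces E = False.
  then (B | ~R) forces R = False.
  then (~D | E) forces D = False.
All clauses satisfied.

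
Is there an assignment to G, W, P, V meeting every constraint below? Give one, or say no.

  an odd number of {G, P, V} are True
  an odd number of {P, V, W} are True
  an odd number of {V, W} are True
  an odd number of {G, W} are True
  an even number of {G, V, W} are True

No satisfying assignment exists.

Adding constraints 1, 2, 4 mod 2: every variable appears an even number of times on the left, so the left side is 0.
But the right sides sum to 1 (mod 2). 0 ≠ 1 — the system is inconsistent.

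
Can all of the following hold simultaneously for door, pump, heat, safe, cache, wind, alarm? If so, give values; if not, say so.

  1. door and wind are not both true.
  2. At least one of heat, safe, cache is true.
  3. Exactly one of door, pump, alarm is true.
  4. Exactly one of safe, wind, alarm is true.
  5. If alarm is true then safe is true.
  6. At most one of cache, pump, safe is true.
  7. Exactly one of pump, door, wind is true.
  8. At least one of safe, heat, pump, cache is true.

door = True, pump = False, heat = False, safe = True, cache = False, wind = False, alarm = False

  (1) door=T, wind=F — not both ✓
  (2) {heat, safe, cache}: 1 true — at least one ✓
  (3) {door, pump, alarm}: 1 true — exactly one ✓
  (4) {safe, wind, alarm}: 1 true — exactly one ✓
  (5) alarm=F ⇒ safe: vacuous ✓
  (6) {cache, pump, safe}: 1 true — at most one ✓
  (7) {pump, door, wind}: 1 true — exactly one ✓
  (8) {safe, heat, pump, cache}: 1 true — at least one ✓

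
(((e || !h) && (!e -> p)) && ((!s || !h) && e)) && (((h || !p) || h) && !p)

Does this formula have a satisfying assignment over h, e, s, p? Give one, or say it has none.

h: False, e: True, s: True, p: False

  ((e || !h) && (!e -> p)) && ((!s || !h) && e) = True
    (e || !h) && (!e -> p) = True
      e || !h = True
        !h = True
      !e -> p = True
        !e = False
    (!s || !h) && e = True
      !s || !h = True
        !s = False
        !h = True
  ((h || !p) || h) && !p = True
    (h || !p) || h = True
      h || !p = True
        !p = True
    !p = True
Both conjuncts True, so the formula holds.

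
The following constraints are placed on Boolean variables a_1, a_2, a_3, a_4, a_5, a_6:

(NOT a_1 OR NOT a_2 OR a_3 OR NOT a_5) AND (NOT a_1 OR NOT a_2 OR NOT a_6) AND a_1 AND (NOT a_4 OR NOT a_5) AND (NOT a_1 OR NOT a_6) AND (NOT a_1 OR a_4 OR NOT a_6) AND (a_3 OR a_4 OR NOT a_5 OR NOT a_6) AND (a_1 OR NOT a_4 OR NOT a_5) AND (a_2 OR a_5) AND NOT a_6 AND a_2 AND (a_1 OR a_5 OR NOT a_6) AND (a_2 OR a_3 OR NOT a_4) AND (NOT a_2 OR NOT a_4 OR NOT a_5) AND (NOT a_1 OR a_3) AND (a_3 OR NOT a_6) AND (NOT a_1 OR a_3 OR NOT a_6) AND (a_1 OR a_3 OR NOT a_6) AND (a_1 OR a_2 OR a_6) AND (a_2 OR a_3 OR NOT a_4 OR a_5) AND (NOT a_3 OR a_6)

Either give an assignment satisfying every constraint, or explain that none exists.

No satisfying assignment exists.

Case a_1 = True:
  (NOT a_1 OR NOT a_6) forces a_6 = False.
  (a_2) forces a_2 = True.
  (NOT a_1 OR a_3) forces a_3 = True.
  Clause (NOT a_3 OR a_6) is falsified — contradiction.
Case a_1 = False:
  Clause (a_1) is falsified — contradiction.
Both cases fail, so the formula is unsatisfiable.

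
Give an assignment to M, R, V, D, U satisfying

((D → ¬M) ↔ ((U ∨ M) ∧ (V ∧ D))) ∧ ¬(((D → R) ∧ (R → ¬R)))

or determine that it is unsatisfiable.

M = False, R = False, V = True, D = True, U = True

  (D → ¬M) ↔ ((U ∨ M) ∧ (V ∧ D)) = True
    D → ¬M = True
      ¬M = True
    (U ∨ M) ∧ (V ∧ D) = True
      U ∨ M = True
      V ∧ D = True
  ¬(((D → R) ∧ (R → ¬R))) = True
    (D → R) ∧ (R → ¬R) = False
      D → R = False
      R → ¬R = True
        ¬R = True
Both conjuncts True, so the formula holds.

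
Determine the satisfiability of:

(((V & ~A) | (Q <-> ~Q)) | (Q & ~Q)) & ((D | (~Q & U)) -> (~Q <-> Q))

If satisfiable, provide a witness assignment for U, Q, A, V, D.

U: False; Q: True; A: False; V: True; D: False

  ((V & ~A) | (Q <-> ~Q)) | (Q & ~Q) = True
    (V & ~A) | (Q <-> ~Q) = True
      V & ~A = True
        ~A = True
      Q <-> ~Q = False
        ~Q = False
    Q & ~Q = False
      ~Q = False
  (D | (~Q & U)) -> (~Q <-> Q) = True
    D | (~Q & U) = False
      ~Q & U = False
        ~Q = False
    ~Q <-> Q = False
      ~Q = False
Both conjuncts True, so the formula holds.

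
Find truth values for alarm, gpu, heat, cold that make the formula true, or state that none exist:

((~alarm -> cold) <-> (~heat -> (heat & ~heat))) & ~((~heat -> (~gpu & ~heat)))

alarm: False; gpu: True; heat: False; cold: False

  (~alarm -> cold) <-> (~heat -> (heat & ~heat)) = True
    ~alarm -> cold = False
      ~alarm = True
    ~heat -> (heat & ~heat) = False
      ~heat = True
      heat & ~heat = False
        ~heat = True
  ~((~heat -> (~gpu & ~heat))) = True
    ~heat -> (~gpu & ~heat) = False
      ~heat = True
      ~gpu & ~heat = False
        ~gpu = False
        ~heat = True
Both conjuncts True, so the formula holds.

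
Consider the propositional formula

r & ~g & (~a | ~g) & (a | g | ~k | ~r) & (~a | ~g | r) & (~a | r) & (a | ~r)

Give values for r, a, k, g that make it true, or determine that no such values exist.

r = True, a = True, k = True, g = False

Unit clause (r) forces r = True.
Unit clause (~g) forces g = False.
In (a | ~r) only a is left, so a = True.
Set k = True.
Check each clause:
  (r): r holds.
  (~g): ~g holds.
  (~a | ~g): ~g holds.
  (a | g | ~k | ~r): a holds.
  (~a | ~g | r): ~g holds.
  (~a | r): r holds.
  (a | ~r): a holds.
All clauses satisfied.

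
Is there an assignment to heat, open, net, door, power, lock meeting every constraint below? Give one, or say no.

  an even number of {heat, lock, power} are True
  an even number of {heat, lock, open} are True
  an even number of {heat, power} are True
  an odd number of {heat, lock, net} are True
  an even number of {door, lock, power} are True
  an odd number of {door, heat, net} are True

heat=F, open=F, net=T, door=F, power=F, lock=F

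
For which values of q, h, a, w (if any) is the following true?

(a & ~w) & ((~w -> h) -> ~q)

q: True; h: False; a: True; w: False

  a & ~w = True
    ~w = True
  (~w -> h) -> ~q = True
    ~w -> h = False
      ~w = True
    ~q = False
Both conjuncts True, so the formula holds.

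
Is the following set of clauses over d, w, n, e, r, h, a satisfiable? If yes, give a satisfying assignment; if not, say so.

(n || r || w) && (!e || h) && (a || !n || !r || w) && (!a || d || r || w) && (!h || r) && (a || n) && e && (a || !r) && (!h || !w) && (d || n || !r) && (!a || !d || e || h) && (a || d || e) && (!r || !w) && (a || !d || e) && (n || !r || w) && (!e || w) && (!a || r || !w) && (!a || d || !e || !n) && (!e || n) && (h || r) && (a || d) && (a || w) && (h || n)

Case w = True:
  (e) forces e = True.
  (!e || h) forces h = True.
  Clause (!h || !w) is falsified — contradiction.
Case w = False:
  (e) forces e = True.
  Clause (!e || w) is falsified — contradiction.
Both cases fail, so the formula is unsatisfiable.

Unsatisfiable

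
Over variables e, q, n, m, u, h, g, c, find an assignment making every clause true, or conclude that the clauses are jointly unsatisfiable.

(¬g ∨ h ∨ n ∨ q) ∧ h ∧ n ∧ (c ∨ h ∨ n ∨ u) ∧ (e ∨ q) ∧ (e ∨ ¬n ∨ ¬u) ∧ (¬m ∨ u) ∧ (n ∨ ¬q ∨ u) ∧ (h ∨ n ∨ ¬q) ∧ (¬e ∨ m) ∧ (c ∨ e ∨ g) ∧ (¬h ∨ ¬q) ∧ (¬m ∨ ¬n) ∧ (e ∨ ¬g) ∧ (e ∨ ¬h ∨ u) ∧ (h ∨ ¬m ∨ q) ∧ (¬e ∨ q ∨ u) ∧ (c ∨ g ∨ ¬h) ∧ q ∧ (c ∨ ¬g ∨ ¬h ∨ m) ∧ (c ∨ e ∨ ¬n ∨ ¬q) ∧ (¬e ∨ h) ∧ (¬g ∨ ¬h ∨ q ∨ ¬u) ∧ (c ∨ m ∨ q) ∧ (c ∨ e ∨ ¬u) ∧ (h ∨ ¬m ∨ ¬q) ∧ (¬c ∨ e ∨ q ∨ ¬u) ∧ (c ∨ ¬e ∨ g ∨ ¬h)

UNSATISFIABLE

Case q = True:
  (h) forces h = True.
  Clause (¬h ∨ ¬q) is falsified — contradiction.
Case q = False:
  Clause (q) is falsified — contradiction.
Both cases fail, so the formula is unsatisfiable.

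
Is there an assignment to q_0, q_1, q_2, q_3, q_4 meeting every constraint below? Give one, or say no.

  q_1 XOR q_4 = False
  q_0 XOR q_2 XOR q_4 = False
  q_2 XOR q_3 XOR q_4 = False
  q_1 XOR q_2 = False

q_0 = False, q_1 = True, q_2 = True, q_3 = False, q_4 = True

q_1 XOR q_4 = T XOR T = False ✓
q_0 XOR q_2 XOR q_4 = F XOR T XOR T = False ✓
q_2 XOR q_3 XOR q_4 = T XOR F XOR T = False ✓
q_1 XOR q_2 = T XOR T = False ✓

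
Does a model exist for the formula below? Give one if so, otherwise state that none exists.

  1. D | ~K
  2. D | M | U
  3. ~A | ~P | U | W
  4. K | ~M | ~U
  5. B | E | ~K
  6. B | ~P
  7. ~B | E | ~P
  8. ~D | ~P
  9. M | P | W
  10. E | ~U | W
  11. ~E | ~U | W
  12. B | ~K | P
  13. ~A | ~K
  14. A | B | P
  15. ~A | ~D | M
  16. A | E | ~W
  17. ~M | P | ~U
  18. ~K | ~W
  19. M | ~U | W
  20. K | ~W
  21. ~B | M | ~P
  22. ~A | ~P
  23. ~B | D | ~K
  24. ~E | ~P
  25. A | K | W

K=T, M=T, D=T, U=F, W=F, B=T, A=F, P=F, E=T

Set K = True.
  then (D | ~K) forces D = True.
  then (~D | ~P) forces P = False.
  then (B | ~K | P) forces B = True.
  then (~A | ~K) forces A = False.
  then (~K | ~W) forces W = False.
  then (M | P | W) forces M = True.
  then (~M | P | ~U) forces U = False.
Set E = True.
All clauses satisfied.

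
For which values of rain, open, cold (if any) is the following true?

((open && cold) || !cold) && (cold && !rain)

rain: False, open: True, cold: True

  (open && cold) || !cold = True
    open && cold = True
    !cold = False
  cold && !rain = True
    !rain = True
Both conjuncts True, so the formula holds.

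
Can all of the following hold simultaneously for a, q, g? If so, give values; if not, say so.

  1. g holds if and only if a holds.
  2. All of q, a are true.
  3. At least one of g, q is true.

a=T, q=T, g=T

  (1) g=T, a=T — same ✓
  (2) {q, a}: all 2 true ✓
  (3) {g, q}: 2 true — at least one ✓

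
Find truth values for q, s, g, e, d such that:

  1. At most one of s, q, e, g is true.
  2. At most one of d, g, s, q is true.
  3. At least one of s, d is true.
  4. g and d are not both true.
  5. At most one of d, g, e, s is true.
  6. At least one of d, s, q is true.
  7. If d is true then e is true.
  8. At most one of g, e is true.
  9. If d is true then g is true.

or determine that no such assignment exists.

q = False; s = True; g = False; e = False; d = False

  (1) {s, q, e, g}: 1 true — at most one ✓
  (2) {d, g, s, q}: 1 true — at most one ✓
  (3) {s, d}: 1 true — at least one ✓
  (4) g=F, d=F — not both ✓
  (5) {d, g, e, s}: 1 true — at most one ✓
  (6) {d, s, q}: 1 true — at least one ✓
  (7) d=F ⇒ e: vacuous ✓
  (8) {g, e}: 0 true — at most one ✓
  (9) d=F ⇒ g: vacuous ✓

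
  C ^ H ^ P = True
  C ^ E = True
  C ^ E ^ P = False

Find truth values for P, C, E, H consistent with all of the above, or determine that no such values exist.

P: True, C: True, E: False, H: True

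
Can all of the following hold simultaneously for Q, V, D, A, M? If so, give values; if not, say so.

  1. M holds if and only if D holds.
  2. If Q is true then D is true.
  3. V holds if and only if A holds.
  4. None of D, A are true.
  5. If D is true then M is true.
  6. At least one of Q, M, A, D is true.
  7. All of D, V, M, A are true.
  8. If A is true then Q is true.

Case D = True:
  Constraint (4) is violated (D=T) — contradiction.
Case D = False:
  Constraint (7) is violated (D=F) — contradiction.
Both cases fail — unsatisfiable.

Unsatisfiable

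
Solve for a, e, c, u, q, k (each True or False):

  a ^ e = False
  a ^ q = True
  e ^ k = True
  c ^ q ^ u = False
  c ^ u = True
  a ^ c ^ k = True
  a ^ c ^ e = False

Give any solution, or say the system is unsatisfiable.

a: False; e: False; c: False; u: True; q: True; k: True

a ^ e = F ^ F = False ✓
a ^ q = F ^ T = True ✓
e ^ k = F ^ T = True ✓
c ^ q ^ u = F ^ T ^ T = False ✓
c ^ u = F ^ T = True ✓
a ^ c ^ k = F ^ F ^ T = True ✓
a ^ c ^ e = F ^ F ^ F = False ✓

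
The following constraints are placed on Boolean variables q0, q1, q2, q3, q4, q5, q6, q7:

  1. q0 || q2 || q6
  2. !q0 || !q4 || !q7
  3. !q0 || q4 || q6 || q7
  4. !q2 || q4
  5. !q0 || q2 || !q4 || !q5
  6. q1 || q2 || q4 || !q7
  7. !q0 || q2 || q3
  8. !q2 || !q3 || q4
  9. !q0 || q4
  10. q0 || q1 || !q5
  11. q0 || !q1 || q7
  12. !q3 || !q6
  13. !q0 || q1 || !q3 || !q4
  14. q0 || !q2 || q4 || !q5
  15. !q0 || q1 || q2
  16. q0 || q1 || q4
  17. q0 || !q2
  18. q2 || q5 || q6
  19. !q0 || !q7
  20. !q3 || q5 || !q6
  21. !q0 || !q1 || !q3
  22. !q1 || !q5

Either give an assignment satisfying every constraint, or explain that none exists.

q0 = True; q1 = False; q2 = True; q3 = False; q4 = True; q5 = False; q6 = True; q7 = False

Set q0 = True.
  then (!q0 || q4) forces q4 = True.
  then (!q0 || !q7) forces q7 = False.
Set q1 = False.
  then (!q0 || q1 || !q3 || !q4) forces q3 = False.
  then (!q0 || q1 || q2) forces q2 = True.
Set q5 = False.
Set q6 = True.
All clauses satisfied.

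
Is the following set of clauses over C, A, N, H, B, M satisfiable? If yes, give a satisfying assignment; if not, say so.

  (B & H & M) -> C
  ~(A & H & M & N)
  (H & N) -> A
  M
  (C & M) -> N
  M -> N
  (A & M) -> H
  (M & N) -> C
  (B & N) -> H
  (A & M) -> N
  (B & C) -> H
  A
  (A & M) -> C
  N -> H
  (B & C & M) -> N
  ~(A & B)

UNSATISFIABLE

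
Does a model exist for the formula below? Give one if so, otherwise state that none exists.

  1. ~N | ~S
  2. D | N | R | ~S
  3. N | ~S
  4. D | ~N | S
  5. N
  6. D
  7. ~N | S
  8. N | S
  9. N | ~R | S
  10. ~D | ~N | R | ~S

Case N = True:
  (~N | ~S) forces S = False.
  Clause (~N | S) is falsified — contradiction.
Case N = False:
  Clause (N) is falsified — contradiction.
Both cases fail, so the formula is unsatisfiable.

Unsatisfiable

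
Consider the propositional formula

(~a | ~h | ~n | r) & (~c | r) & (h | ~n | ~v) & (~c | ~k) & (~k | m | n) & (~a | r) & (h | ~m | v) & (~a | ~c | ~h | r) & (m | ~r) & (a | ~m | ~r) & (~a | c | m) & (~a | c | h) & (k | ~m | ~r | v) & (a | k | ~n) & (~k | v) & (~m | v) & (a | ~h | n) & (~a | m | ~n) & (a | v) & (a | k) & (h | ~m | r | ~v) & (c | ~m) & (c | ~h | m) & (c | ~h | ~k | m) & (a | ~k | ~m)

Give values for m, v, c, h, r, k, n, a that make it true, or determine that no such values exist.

Set m = True.
  then (~m | v) forces v = True.
  then (c | ~m) forces c = True.
  then (~c | r) forces r = True.
  then (~c | ~k) forces k = False.
  then (a | ~m | ~r) forces a = True.
Set h = True.
Set n = False.
All clauses satisfied.

m = True, v = True, c = True, h = True, r = True, k = False, n = False, a = True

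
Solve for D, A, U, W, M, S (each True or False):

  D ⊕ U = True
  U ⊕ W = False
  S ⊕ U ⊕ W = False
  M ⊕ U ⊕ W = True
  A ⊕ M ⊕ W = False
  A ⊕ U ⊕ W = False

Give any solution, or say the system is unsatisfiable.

D = False; A = False; U = True; W = True; M = True; S = False

D ⊕ U = F ⊕ T = True ✓
U ⊕ W = T ⊕ T = False ✓
S ⊕ U ⊕ W = F ⊕ T ⊕ T = False ✓
M ⊕ U ⊕ W = T ⊕ T ⊕ T = True ✓
A ⊕ M ⊕ W = F ⊕ T ⊕ T = False ✓
A ⊕ U ⊕ W = F ⊕ T ⊕ T = False ✓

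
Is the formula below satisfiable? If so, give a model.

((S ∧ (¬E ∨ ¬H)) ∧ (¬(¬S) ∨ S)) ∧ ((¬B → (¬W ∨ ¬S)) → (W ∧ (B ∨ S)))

B = True; S = True; W = True; H = False; E = False

  (S ∧ (¬E ∨ ¬H)) ∧ (¬(¬S) ∨ S) = True
    S ∧ (¬E ∨ ¬H) = True
      ¬E ∨ ¬H = True
        ¬E = True
        ¬H = True
    ¬(¬S) ∨ S = True
      ¬(¬S) = True
        ¬S = False
  (¬B → (¬W ∨ ¬S)) → (W ∧ (B ∨ S)) = True
    ¬B → (¬W ∨ ¬S) = True
      ¬B = False
      ¬W ∨ ¬S = False
        ¬W = False
        ¬S = False
    W ∧ (B ∨ S) = True
      B ∨ S = True
Both conjuncts True, so the formula holds.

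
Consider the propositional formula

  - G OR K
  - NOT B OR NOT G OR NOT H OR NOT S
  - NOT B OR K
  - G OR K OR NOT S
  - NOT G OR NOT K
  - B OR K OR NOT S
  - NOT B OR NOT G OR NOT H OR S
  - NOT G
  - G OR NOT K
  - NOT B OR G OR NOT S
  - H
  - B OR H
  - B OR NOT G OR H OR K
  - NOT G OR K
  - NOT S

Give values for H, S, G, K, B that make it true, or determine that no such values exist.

No satisfying assignment exists.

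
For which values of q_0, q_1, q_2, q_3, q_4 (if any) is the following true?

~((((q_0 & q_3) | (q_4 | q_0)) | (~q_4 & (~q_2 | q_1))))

q_0 = False, q_1 = False, q_2 = True, q_3 = True, q_4 = False

  ~((((q_0 & q_3) | (q_4 | q_0)) | (~q_4 & (~q_2 | q_1)))) = True
    ((q_0 & q_3) | (q_4 | q_0)) | (~q_4 & (~q_2 | q_1)) = False
      (q_0 & q_3) | (q_4 | q_0) = False
        q_0 & q_3 = False
        q_4 | q_0 = False
      ~q_4 & (~q_2 | q_1) = False
        ~q_4 = True
        ~q_2 | q_1 = False
          ~q_2 = False
The formula evaluates to True.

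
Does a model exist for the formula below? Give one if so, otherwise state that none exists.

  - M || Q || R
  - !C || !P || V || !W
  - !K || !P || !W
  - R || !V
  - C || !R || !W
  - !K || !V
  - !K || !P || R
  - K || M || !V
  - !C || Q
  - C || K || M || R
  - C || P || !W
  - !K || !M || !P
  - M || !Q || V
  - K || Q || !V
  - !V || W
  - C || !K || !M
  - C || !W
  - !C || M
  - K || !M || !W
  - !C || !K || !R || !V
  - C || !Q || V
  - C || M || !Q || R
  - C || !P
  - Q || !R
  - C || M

Set R = False.
  then (R || !V) forces V = False.
Set P = True.
  then (!K || !P || R) forces K = False.
  then (C || !P) forces C = True.
  then (!C || !P || V || !W) forces W = False.
  then (!C || Q) forces Q = True.
  then (M || !Q || V) forces M = True.
All clauses satisfied.

R = False, P = True, W = False, Q = True, C = True, M = True, K = False, V = False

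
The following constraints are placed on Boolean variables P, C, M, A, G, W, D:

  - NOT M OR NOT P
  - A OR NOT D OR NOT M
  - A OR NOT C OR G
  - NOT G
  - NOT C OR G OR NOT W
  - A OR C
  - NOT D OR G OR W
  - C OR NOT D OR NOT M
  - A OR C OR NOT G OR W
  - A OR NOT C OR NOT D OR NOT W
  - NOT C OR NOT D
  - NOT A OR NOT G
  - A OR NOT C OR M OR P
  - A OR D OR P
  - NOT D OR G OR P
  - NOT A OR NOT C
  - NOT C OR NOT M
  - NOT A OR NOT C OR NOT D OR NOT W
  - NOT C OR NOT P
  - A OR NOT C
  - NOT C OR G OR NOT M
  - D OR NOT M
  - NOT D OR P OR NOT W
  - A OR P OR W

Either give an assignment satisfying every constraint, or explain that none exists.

P = False; C = False; M = False; A = True; G = False; W = True; D = False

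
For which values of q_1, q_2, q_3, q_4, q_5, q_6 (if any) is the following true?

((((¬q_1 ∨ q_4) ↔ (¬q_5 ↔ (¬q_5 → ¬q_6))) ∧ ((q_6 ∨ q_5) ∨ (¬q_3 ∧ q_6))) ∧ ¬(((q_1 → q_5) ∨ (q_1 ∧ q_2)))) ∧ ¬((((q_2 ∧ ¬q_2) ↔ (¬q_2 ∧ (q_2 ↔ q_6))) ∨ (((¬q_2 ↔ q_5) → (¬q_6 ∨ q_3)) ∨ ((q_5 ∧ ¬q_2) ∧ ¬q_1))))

The conjunct ¬((((q_2 ∧ ¬q_2) ↔ (¬q_2 ∧ (q_2 ↔ q_6))) ∨ (((¬q_2 ↔ q_5) → (¬q_6 ∨ q_3)) ∨ ((q_5 ∧ ¬q_2) ∧ ¬q_1)))) is unsatisfiable on its own:
  q_2 = True: this becomes ¬((True ∨ (¬q_5 → (¬q_6 ∨ q_3)))) = False.
  q_2 = False: simplifies to ¬((q_6 ∨ ((q_5 → (¬q_6 ∨ q_3)) ∨ (q_5 ∧ ¬q_1)))).
    q_6 = True: this becomes ¬((True ∨ ((q_5 → q_3) ∨ (q_5 ∧ ¬q_1)))) = False.
    q_6 = False: this becomes ¬((False ∨ True)) = False.
So the whole conjunction is unsatisfiable.

The formula is unsatisfiable.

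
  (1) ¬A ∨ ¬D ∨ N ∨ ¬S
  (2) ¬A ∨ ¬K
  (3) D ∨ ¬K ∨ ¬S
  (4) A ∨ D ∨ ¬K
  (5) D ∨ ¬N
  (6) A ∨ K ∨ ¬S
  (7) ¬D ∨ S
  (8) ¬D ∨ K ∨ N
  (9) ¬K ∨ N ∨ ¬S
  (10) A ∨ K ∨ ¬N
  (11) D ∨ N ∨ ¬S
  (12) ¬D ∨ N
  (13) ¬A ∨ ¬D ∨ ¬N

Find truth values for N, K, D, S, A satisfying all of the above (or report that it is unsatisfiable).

N = False, K = False, D = False, S = False, A = True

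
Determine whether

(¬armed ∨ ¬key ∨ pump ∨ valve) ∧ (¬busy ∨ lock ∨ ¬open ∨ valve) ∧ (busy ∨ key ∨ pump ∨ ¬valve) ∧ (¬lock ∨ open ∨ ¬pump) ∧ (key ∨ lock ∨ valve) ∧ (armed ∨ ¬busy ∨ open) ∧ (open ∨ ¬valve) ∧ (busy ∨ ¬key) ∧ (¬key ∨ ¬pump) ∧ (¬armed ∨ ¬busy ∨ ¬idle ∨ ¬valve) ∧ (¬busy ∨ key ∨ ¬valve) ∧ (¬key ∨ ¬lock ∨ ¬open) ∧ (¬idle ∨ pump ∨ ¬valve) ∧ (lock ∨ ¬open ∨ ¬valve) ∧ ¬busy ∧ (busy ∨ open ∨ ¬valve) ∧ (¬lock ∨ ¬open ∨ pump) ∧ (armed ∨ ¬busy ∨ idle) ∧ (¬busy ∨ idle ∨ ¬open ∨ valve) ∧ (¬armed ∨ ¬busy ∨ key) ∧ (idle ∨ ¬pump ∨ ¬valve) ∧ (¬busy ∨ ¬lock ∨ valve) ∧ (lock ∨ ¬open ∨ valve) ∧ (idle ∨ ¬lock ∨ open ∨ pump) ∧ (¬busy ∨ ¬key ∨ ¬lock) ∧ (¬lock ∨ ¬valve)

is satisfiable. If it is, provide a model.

Unit clause (¬busy) forces busy = False.
In (busy ∨ ¬key) only ¬key is left, so key = False.
Set idle = True.
Set pump = True.
Set open = True.
Set lock = True.
  then (¬lock ∨ ¬valve) forces valve = False.
Set armed = True.
All clauses satisfied.

idle: True, busy: False, pump: True, open: True, lock: True, key: False, armed: True, valve: False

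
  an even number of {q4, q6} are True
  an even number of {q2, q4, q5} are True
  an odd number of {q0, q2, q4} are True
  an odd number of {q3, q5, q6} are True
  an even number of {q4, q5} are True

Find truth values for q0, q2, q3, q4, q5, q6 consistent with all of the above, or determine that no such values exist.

q0 = True; q2 = False; q3 = True; q4 = False; q5 = False; q6 = False

{q4, q6}: 0 true → even ✓
{q2, q4, q5}: 0 true → even ✓
{q0, q2, q4}: 1 true → odd ✓
{q3, q5, q6}: 1 true → odd ✓
{q4, q5}: 0 true → even ✓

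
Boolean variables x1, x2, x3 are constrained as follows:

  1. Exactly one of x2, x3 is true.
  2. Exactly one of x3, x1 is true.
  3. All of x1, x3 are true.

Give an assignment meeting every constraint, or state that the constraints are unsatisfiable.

Unsatisfiable — no assignment works.

Case x1 = True:
  (2) with x1=T forces x3 = False.
  Constraint (3) is violated (x3=F) — contradiction.
Case x1 = False:
  Constraint (3) is violated (x1=F) — contradiction.
Both cases fail — unsatisfiable.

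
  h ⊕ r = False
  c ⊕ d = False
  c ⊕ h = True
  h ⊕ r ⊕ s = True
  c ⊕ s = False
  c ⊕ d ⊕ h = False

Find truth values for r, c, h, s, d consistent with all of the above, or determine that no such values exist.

r = False; c = True; h = False; s = True; d = True

h ⊕ r = F ⊕ F = False ✓
c ⊕ d = T ⊕ T = False ✓
c ⊕ h = T ⊕ F = True ✓
h ⊕ r ⊕ s = F ⊕ F ⊕ T = True ✓
c ⊕ s = T ⊕ T = False ✓
c ⊕ d ⊕ h = T ⊕ T ⊕ F = False ✓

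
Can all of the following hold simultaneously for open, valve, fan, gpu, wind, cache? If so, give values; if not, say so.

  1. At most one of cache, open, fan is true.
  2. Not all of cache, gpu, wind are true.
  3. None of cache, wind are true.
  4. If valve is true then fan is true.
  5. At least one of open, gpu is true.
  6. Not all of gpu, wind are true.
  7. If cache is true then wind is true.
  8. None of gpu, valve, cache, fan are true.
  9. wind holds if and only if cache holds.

open=T, valve=F, fan=F, gpu=F, wind=F, cache=F

  (1) {cache, open, fan}: 1 true — at most one ✓
  (2) {cache, gpu, wind}: 0/3 true — not all ✓
  (3) {cache, wind}: 0 true — none ✓
  (4) valve=F ⇒ fan: vacuous ✓
  (5) {open, gpu}: 1 true — at least one ✓
  (6) {gpu, wind}: 0/2 true — not all ✓
  (7) cache=F ⇒ wind: vacuous ✓
  (8) {gpu, valve, cache, fan}: 0 true — none ✓
  (9) wind=F, cache=F — same ✓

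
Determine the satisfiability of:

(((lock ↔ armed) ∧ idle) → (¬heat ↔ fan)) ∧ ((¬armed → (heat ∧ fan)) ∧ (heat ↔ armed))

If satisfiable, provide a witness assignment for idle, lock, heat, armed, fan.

idle: False, lock: False, heat: True, armed: True, fan: True

  ((lock ↔ armed) ∧ idle) → (¬heat ↔ fan) = True
    (lock ↔ armed) ∧ idle = False
      lock ↔ armed = False
    ¬heat ↔ fan = False
      ¬heat = False
  (¬armed → (heat ∧ fan)) ∧ (heat ↔ armed) = True
    ¬armed → (heat ∧ fan) = True
      ¬armed = False
      heat ∧ fan = True
    heat ↔ armed = True
Both conjuncts True, so the formula holds.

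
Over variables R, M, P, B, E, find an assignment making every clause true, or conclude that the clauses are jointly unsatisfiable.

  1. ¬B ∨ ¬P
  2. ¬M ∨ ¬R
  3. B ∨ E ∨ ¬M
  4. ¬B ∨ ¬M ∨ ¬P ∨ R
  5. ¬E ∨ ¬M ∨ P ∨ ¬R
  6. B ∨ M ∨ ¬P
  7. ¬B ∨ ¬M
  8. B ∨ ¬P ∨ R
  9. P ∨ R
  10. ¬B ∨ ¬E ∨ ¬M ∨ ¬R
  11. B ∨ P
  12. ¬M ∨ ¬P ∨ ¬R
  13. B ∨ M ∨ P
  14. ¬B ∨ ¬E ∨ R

Set R = True.
  then (¬M ∨ ¬R) forces M = False.
Try P = True:
  (¬B ∨ ¬P) forces B = False.
  clause (B ∨ M ∨ ¬P) is falsified — backtrack.
So P = False.
  then (B ∨ P) forces B = True.
Set E = True.
All clauses satisfied.

R=T, M=F, P=F, B=T, E=T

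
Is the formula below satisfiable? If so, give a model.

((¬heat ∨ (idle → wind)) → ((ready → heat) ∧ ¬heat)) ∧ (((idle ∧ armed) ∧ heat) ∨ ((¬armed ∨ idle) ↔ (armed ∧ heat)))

heat: True; wind: False; idle: True; ready: False; armed: True

  (¬heat ∨ (idle → wind)) → ((ready → heat) ∧ ¬heat) = True
    ¬heat ∨ (idle → wind) = False
      ¬heat = False
      idle → wind = False
    (ready → heat) ∧ ¬heat = False
      ready → heat = True
      ¬heat = False
  ((idle ∧ armed) ∧ heat) ∨ ((¬armed ∨ idle) ↔ (armed ∧ heat)) = True
    (idle ∧ armed) ∧ heat = True
      idle ∧ armed = True
    (¬armed ∨ idle) ↔ (armed ∧ heat) = True
      ¬armed ∨ idle = True
        ¬armed = False
      armed ∧ heat = True
Both conjuncts True, so the formula holds.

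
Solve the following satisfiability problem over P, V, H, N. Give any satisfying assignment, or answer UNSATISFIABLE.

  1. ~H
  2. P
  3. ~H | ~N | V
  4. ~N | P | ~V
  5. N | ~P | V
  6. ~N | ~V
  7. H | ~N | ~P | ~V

Unit clause (~H) forces H = False.
Unit clause (P) forces P = True.
Set V = False.
  then (N | ~P | V) forces N = True.
All clauses satisfied.

P = True, V = False, H = False, N = True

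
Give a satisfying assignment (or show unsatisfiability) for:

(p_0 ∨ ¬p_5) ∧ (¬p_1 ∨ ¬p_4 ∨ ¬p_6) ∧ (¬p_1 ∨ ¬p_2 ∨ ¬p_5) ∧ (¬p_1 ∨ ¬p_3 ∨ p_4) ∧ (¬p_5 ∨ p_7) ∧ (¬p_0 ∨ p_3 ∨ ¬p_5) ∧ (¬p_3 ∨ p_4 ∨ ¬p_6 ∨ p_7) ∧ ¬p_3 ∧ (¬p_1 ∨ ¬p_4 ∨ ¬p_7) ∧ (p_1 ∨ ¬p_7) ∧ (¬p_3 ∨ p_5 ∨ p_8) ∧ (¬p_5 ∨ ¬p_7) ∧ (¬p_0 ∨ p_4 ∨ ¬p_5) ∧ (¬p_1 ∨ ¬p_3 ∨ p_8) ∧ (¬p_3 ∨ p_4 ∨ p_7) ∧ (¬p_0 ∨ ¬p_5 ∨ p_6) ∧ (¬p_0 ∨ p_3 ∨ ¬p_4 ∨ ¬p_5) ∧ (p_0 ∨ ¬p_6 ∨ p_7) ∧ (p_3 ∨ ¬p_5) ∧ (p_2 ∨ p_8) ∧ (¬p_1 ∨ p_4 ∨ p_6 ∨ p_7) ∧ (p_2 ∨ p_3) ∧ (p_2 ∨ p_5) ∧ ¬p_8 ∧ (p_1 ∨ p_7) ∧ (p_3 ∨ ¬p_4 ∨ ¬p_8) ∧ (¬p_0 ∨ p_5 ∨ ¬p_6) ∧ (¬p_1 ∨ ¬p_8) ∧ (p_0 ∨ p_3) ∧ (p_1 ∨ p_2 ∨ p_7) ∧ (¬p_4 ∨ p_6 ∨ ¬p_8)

p_0=T; p_1=T; p_2=T; p_3=F; p_4=T; p_5=F; p_6=F; p_7=F; p_8=F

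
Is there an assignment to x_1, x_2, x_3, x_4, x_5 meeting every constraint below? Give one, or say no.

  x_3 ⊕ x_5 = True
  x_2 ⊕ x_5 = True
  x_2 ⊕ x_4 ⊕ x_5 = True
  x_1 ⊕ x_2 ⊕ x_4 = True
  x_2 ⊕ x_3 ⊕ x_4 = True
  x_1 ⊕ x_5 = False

Unsatisfiable

Adding constraints 1, 3, 5 mod 2: every variable appears an even number of times on the left, so the left side is 0.
But the right sides sum to 1 (mod 2). 0 ≠ 1 — the system is inconsistent.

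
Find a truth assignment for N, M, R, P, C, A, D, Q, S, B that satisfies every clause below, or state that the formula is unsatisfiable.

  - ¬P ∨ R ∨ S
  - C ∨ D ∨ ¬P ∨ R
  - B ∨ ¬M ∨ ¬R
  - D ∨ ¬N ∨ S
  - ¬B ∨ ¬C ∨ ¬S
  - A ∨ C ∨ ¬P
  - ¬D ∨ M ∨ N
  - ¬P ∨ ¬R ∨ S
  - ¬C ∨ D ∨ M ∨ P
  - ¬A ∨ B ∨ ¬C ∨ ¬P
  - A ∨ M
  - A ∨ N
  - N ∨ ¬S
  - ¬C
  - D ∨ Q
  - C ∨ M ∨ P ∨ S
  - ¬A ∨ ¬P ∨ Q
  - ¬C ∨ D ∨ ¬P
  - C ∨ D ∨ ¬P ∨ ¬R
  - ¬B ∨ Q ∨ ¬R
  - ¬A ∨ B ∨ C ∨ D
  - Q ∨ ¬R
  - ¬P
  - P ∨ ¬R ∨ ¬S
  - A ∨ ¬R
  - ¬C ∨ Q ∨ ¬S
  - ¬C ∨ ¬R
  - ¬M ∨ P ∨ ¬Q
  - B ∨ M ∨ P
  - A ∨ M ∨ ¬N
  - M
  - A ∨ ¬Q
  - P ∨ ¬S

Unit clause (¬C) forces C = False.
Unit clause (¬P) forces P = False.
Unit clause (M) forces M = True.
In (P ∨ ¬S) only ¬S is left, so S = False.
In (¬M ∨ P ∨ ¬Q) only ¬Q is left, so Q = False.
In (D ∨ Q) only D is left, so D = True.
In (Q ∨ ¬R) only ¬R is left, so R = False.
Set N = False.
  then (A ∨ N) forces A = True.
Set B = True.
All clauses satisfied.

N = False, M = True, R = False, P = False, C = False, A = True, D = True, Q = False, S = False, B = True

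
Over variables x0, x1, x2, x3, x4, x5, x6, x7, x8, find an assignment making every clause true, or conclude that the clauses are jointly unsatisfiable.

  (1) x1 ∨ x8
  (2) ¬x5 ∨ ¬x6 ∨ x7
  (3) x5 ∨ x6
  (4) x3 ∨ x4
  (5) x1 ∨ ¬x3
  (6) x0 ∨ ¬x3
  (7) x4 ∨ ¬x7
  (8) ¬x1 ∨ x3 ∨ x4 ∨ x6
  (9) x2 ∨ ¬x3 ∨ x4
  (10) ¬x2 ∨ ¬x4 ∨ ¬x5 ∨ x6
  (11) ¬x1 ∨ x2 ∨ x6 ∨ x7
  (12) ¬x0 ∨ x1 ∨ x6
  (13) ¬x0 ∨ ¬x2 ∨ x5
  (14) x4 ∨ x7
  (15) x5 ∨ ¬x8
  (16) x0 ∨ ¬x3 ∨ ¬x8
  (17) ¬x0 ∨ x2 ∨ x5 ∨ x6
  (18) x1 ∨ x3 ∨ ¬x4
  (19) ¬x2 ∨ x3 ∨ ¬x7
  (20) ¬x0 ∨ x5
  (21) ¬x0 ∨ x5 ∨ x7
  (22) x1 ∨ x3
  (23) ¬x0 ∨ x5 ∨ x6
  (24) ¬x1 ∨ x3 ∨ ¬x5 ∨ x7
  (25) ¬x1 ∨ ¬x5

Set x0 = False.
  then (x0 ∨ ¬x3) forces x3 = False.
  then (x1 ∨ x3) forces x1 = True.
  then (¬x1 ∨ ¬x5) forces x5 = False.
  then (x5 ∨ x6) forces x6 = True.
  then (x3 ∨ x4) forces x4 = True.
  then (x5 ∨ ¬x8) forces x8 = False.
Set x2 = False.
Set x7 = False.
All clauses satisfied.

x0: False, x1: True, x2: False, x3: False, x4: True, x5: False, x6: True, x7: False, x8: False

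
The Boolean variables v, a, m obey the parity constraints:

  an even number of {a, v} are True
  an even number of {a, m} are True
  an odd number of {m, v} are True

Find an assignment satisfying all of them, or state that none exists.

The formula is unsatisfiable.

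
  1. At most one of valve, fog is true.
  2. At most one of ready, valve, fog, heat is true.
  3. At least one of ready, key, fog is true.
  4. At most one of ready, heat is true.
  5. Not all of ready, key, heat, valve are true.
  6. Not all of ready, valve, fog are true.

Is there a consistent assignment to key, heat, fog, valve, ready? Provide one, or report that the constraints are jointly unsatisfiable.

key = False; heat = False; fog = False; valve = False; ready = True

  (1) {valve, fog}: 0 true — at most one ✓
  (2) {ready, valve, fog, heat}: 1 true — at most one ✓
  (3) {ready, key, fog}: 1 true — at least one ✓
  (4) {ready, heat}: 1 true — at most one ✓
  (5) {ready, key, heat, valve}: 1/4 true — not all ✓
  (6) {ready, valve, fog}: 1/3 true — not all ✓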